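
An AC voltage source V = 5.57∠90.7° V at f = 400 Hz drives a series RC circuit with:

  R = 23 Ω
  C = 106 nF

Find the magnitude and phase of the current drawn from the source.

Step 1 — Angular frequency: ω = 2π·f = 2π·400 = 2513 rad/s.
Step 2 — Component impedances:
  R: Z = R = 23 Ω
  C: Z = 1/(jωC) = -j/(ω·C) = 0 - j3754 Ω
Step 3 — Series combination: Z_total = R + C = 23 - j3754 Ω = 3754∠-89.6° Ω.
Step 4 — Source phasor: V = 5.57∠90.7° V = -0.06805 + j5.57 V.
Step 5 — Ohm's law: I = V / Z_total = (-0.06805 + j5.57) / (23 - j3754) = -0.001484 - j9.037e-06 A.
Step 6 — Convert to polar: |I| = 0.001484 A, ∠I = -179.7°.

I = 0.001484∠-179.7° A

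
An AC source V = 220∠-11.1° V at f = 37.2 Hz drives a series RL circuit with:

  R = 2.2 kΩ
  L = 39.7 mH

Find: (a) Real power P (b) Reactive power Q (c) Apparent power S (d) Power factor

Step 1 — Angular frequency: ω = 2π·f = 2π·37.2 = 233.7 rad/s.
Step 2 — Component impedances:
  R: Z = R = 2200 Ω
  L: Z = jωL = j·233.7·0.0397 = 0 + j9.279 Ω
Step 3 — Series combination: Z_total = R + L = 2200 + j9.279 Ω = 2200∠0.2° Ω.
Step 4 — Source phasor: V = 220∠-11.1° V = 215.9 - j42.35 V.
Step 5 — Current: I = V / Z = 0.09805 - j0.01967 A = 0.1∠-11.3° A.
Step 6 — Complex power: S = V·I* = 22 + j0.09279 VA.
Step 7 — Real power: P = Re(S) = 22 W.
Step 8 — Reactive power: Q = Im(S) = 0.09279 VAR.
Step 9 — Apparent power: |S| = 22 VA.
Step 10 — Power factor: PF = P/|S| = 1 (lagging).

(a) P = 22 W  (b) Q = 0.09279 VAR  (c) S = 22 VA  (d) PF = 1 (lagging)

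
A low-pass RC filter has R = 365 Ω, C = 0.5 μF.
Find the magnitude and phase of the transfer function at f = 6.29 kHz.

Step 1 — Angular frequency: ω = 2π·6290 = 3.952e+04 rad/s.
Step 2 — Transfer function: H(jω) = 1/(1 + jωRC).
Step 3 — Denominator: 1 + jωRC = 1 + j·3.952e+04·365·5e-07 = 1 + j7.213.
Step 4 — H = 0.01886 - j0.136.
Step 5 — Magnitude: |H| = 0.1373 (-17.2 dB); phase: φ = -82.1°.

|H| = 0.1373 (-17.2 dB), φ = -82.1°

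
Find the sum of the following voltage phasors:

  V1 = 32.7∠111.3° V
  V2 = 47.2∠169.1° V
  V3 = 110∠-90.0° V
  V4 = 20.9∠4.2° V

Step 1 — Convert each phasor to rectangular form:
  V1 = 32.7·(cos(111.3°) + j·sin(111.3°)) = -11.88 + j30.47 V
  V2 = 47.2·(cos(169.1°) + j·sin(169.1°)) = -46.35 + j8.925 V
  V3 = 110·(cos(-90.0°) + j·sin(-90.0°)) = 0 - j110 V
  V4 = 20.9·(cos(4.2°) + j·sin(4.2°)) = 20.84 + j1.531 V
Step 2 — Sum components: V_total = -37.38 - j69.08 V.
Step 3 — Convert to polar: |V_total| = 78.54 V, ∠V_total = -118.4°.

V_total = 78.54∠-118.4° V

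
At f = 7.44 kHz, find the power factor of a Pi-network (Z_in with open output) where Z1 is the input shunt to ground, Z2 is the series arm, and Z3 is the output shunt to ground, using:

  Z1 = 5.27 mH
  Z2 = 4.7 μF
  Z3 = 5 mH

Step 1 — Angular frequency: ω = 2π·f = 2π·7440 = 4.675e+04 rad/s.
Step 2 — Component impedances:
  Z1: Z = jωL = j·4.675e+04·0.00527 = 0 + j246.4 Ω
  Z2: Z = 1/(jωC) = -j/(ω·C) = 0 - j4.551 Ω
  Z3: Z = jωL = j·4.675e+04·0.005 = 0 + j233.7 Ω
Step 3 — With open output, the series arm Z2 and the output shunt Z3 appear in series to ground: Z2 + Z3 = 0 + j229.2 Ω.
Step 4 — Parallel with input shunt Z1: Z_in = Z1 || (Z2 + Z3) = 0 + j118.7 Ω = 118.7∠90.0° Ω.
Step 5 — Power factor: PF = cos(φ) = Re(Z)/|Z| = -0/118.7 = -0.
Step 6 — Type: Im(Z) = 118.7 ⇒ lagging (phase φ = 90.0°).

PF = -0 (lagging, φ = 90.0°)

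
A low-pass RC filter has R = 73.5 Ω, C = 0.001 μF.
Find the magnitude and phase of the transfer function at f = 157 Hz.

Step 1 — Angular frequency: ω = 2π·157 = 986.5 rad/s.
Step 2 — Transfer function: H(jω) = 1/(1 + jωRC).
Step 3 — Denominator: 1 + jωRC = 1 + j·986.5·73.5·1e-09 = 1 + j7.25e-05.
Step 4 — H = 1 - j7.25e-05.
Step 5 — Magnitude: |H| = 1 (-0.0 dB); phase: φ = -0.0°.

|H| = 1 (-0.0 dB), φ = -0.0°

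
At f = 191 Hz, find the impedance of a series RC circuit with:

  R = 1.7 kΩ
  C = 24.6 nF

Step 1 — Angular frequency: ω = 2π·f = 2π·191 = 1200 rad/s.
Step 2 — Component impedances:
  R: Z = R = 1700 Ω
  C: Z = 1/(jωC) = -j/(ω·C) = 0 - j3.387e+04 Ω
Step 3 — Series combination: Z_total = R + C = 1700 - j3.387e+04 Ω = 3.392e+04∠-87.1° Ω.

Z = 1700 - j3.387e+04 Ω = 3.392e+04∠-87.1° Ω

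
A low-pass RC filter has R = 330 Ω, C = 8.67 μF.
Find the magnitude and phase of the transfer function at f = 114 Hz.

Step 1 — Angular frequency: ω = 2π·114 = 716.3 rad/s.
Step 2 — Transfer function: H(jω) = 1/(1 + jωRC).
Step 3 — Denominator: 1 + jωRC = 1 + j·716.3·330·8.67e-06 = 1 + j2.049.
Step 4 — H = 0.1923 - j0.3941.
Step 5 — Magnitude: |H| = 0.4385 (-7.2 dB); phase: φ = -64.0°.

|H| = 0.4385 (-7.2 dB), φ = -64.0°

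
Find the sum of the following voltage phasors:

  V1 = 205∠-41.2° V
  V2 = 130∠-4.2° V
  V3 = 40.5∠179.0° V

Step 1 — Convert each phasor to rectangular form:
  V1 = 205·(cos(-41.2°) + j·sin(-41.2°)) = 154.2 - j135 V
  V2 = 130·(cos(-4.2°) + j·sin(-4.2°)) = 129.7 - j9.521 V
  V3 = 40.5·(cos(179.0°) + j·sin(179.0°)) = -40.49 + j0.7068 V
Step 2 — Sum components: V_total = 243.4 - j143.8 V.
Step 3 — Convert to polar: |V_total| = 282.7 V, ∠V_total = -30.6°.

V_total = 282.7∠-30.6° V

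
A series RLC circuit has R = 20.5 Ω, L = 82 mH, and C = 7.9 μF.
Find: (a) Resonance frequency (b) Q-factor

Step 1 — Resonance condition Im(Z)=0 gives ω₀ = 1/√(LC).
Step 2 — ω₀ = 1/√(0.082·7.9e-06) = 1242 rad/s.
Step 3 — f₀ = ω₀/(2π) = 197.7 Hz.
Step 4 — Series Q: Q = ω₀L/R = 1242·0.082/20.5 = 4.97.

(a) f₀ = 197.7 Hz  (b) Q = 4.97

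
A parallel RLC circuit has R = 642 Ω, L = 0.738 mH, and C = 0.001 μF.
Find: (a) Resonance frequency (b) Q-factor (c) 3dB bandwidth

Step 1 — Resonance: ω₀ = 1/√(LC) = 1/√(0.000738·1e-09) = 1.164e+06 rad/s.
Step 2 — f₀ = ω₀/(2π) = 1.853e+05 Hz.
Step 3 — Parallel Q: Q = R/(ω₀L) = 642/(1.164e+06·0.000738) = 0.7473.
Step 4 — Bandwidth: Δω = ω₀/Q = 1.558e+06 rad/s; BW = Δω/(2π) = 2.479e+05 Hz.

(a) f₀ = 1.853e+05 Hz  (b) Q = 0.7473  (c) BW = 2.479e+05 Hz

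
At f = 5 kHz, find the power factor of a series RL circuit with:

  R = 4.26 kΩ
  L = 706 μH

Step 1 — Angular frequency: ω = 2π·f = 2π·5000 = 3.142e+04 rad/s.
Step 2 — Component impedances:
  R: Z = R = 4260 Ω
  L: Z = jωL = j·3.142e+04·0.000706 = 0 + j22.18 Ω
Step 3 — Series combination: Z_total = R + L = 4260 + j22.18 Ω = 4260∠0.3° Ω.
Step 4 — Power factor: PF = cos(φ) = Re(Z)/|Z| = 4260/4260 = 1.
Step 5 — Type: Im(Z) = 22.18 ⇒ lagging (phase φ = 0.3°).

PF = 1 (lagging, φ = 0.3°)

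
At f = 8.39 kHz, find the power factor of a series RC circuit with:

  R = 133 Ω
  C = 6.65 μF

Step 1 — Angular frequency: ω = 2π·f = 2π·8390 = 5.272e+04 rad/s.
Step 2 — Component impedances:
  R: Z = R = 133 Ω
  C: Z = 1/(jωC) = -j/(ω·C) = 0 - j2.853 Ω
Step 3 — Series combination: Z_total = R + C = 133 - j2.853 Ω = 133∠-1.2° Ω.
Step 4 — Power factor: PF = cos(φ) = Re(Z)/|Z| = 133/133.03 = 0.9998.
Step 5 — Type: Im(Z) = -2.853 ⇒ leading (phase φ = -1.2°).

PF = 0.9998 (leading, φ = -1.2°)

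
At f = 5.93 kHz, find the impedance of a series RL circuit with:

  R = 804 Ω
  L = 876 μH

Step 1 — Angular frequency: ω = 2π·f = 2π·5930 = 3.726e+04 rad/s.
Step 2 — Component impedances:
  R: Z = R = 804 Ω
  L: Z = jωL = j·3.726e+04·0.000876 = 0 + j32.64 Ω
Step 3 — Series combination: Z_total = R + L = 804 + j32.64 Ω = 804.7∠2.3° Ω.

Z = 804 + j32.64 Ω = 804.7∠2.3° Ω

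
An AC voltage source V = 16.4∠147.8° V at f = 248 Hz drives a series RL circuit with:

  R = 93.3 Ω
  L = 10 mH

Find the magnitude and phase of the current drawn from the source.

Step 1 — Angular frequency: ω = 2π·f = 2π·248 = 1558 rad/s.
Step 2 — Component impedances:
  R: Z = R = 93.3 Ω
  L: Z = jωL = j·1558·0.01 = 0 + j15.58 Ω
Step 3 — Series combination: Z_total = R + L = 93.3 + j15.58 Ω = 94.59∠9.5° Ω.
Step 4 — Source phasor: V = 16.4∠147.8° V = -13.88 + j8.739 V.
Step 5 — Ohm's law: I = V / Z_total = (-13.88 + j8.739) / (93.3 + j15.58) = -0.1295 + j0.1153 A.
Step 6 — Convert to polar: |I| = 0.1734 A, ∠I = 138.3°.

I = 0.1734∠138.3° A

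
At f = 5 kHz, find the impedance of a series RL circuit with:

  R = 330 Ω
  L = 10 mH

Step 1 — Angular frequency: ω = 2π·f = 2π·5000 = 3.142e+04 rad/s.
Step 2 — Component impedances:
  R: Z = R = 330 Ω
  L: Z = jωL = j·3.142e+04·0.01 = 0 + j314.2 Ω
Step 3 — Series combination: Z_total = R + L = 330 + j314.2 Ω = 455.6∠43.6° Ω.

Z = 330 + j314.2 Ω = 455.6∠43.6° Ω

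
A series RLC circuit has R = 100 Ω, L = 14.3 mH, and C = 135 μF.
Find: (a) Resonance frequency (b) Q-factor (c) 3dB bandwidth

Step 1 — Resonance: ω₀ = 1/√(LC) = 1/√(0.0143·0.000135) = 719.7 rad/s.
Step 2 — f₀ = ω₀/(2π) = 114.5 Hz.
Step 3 — Series Q: Q = ω₀L/R = 719.7·0.0143/100 = 0.1029.
Step 4 — Bandwidth: Δω = ω₀/Q = 6993 rad/s; BW = Δω/(2π) = 1113 Hz.

(a) f₀ = 114.5 Hz  (b) Q = 0.1029  (c) BW = 1113 Hz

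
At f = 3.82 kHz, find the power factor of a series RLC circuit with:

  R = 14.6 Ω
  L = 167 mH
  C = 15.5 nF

Step 1 — Angular frequency: ω = 2π·f = 2π·3820 = 2.4e+04 rad/s.
Step 2 — Component impedances:
  R: Z = R = 14.6 Ω
  L: Z = jωL = j·2.4e+04·0.167 = 0 + j4008 Ω
  C: Z = 1/(jωC) = -j/(ω·C) = 0 - j2688 Ω
Step 3 — Series combination: Z_total = R + L + C = 14.6 + j1320 Ω = 1320∠89.4° Ω.
Step 4 — Power factor: PF = cos(φ) = Re(Z)/|Z| = 14.6/1320 = 0.01106.
Step 5 — Type: Im(Z) = 1320 ⇒ lagging (phase φ = 89.4°).

PF = 0.01106 (lagging, φ = 89.4°)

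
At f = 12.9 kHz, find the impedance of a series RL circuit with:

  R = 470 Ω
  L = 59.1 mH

Step 1 — Angular frequency: ω = 2π·f = 2π·1.29e+04 = 8.105e+04 rad/s.
Step 2 — Component impedances:
  R: Z = R = 470 Ω
  L: Z = jωL = j·8.105e+04·0.0591 = 0 + j4790 Ω
Step 3 — Series combination: Z_total = R + L = 470 + j4790 Ω = 4813∠84.4° Ω.

Z = 470 + j4790 Ω = 4813∠84.4° Ω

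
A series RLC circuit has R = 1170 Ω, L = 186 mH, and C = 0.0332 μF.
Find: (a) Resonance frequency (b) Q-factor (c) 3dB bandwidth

Step 1 — Resonance condition Im(Z)=0 gives ω₀ = 1/√(LC).
Step 2 — ω₀ = 1/√(0.186·3.32e-08) = 1.273e+04 rad/s.
Step 3 — f₀ = ω₀/(2π) = 2025 Hz.
Step 4 — Series Q: Q = ω₀L/R = 1.273e+04·0.186/1170 = 2.023.
Step 5 — 3dB bandwidth: Δω = ω₀/Q = 6290 rad/s; BW = Δω/(2π) = 1001 Hz.

(a) f₀ = 2025 Hz  (b) Q = 2.023  (c) BW = 1001 Hz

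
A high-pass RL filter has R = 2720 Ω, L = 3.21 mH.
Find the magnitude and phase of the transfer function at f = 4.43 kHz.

Step 1 — Angular frequency: ω = 2π·4430 = 2.783e+04 rad/s.
Step 2 — Transfer function: H(jω) = jωL/(R + jωL).
Step 3 — Numerator jωL = j·89.35; denominator R + jωL = 2720 + j89.35.
Step 4 — H = 0.001078 + j0.03281.
Step 5 — Magnitude: |H| = 0.03283 (-29.7 dB); phase: φ = 88.1°.

|H| = 0.03283 (-29.7 dB), φ = 88.1°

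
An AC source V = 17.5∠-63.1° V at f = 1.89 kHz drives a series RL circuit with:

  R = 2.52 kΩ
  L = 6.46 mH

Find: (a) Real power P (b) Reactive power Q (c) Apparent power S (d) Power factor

Step 1 — Angular frequency: ω = 2π·f = 2π·1890 = 1.188e+04 rad/s.
Step 2 — Component impedances:
  R: Z = R = 2520 Ω
  L: Z = jωL = j·1.188e+04·0.00646 = 0 + j76.71 Ω
Step 3 — Series combination: Z_total = R + L = 2520 + j76.71 Ω = 2521∠1.7° Ω.
Step 4 — Source phasor: V = 17.5∠-63.1° V = 7.918 - j15.61 V.
Step 5 — Current: I = V / Z = 0.002951 - j0.006283 A = 0.006941∠-64.8° A.
Step 6 — Complex power: S = V·I* = 0.1214 + j0.003696 VA.
Step 7 — Real power: P = Re(S) = 0.1214 W.
Step 8 — Reactive power: Q = Im(S) = 0.003696 VAR.
Step 9 — Apparent power: |S| = 0.1215 VA.
Step 10 — Power factor: PF = P/|S| = 0.9995 (lagging).

(a) P = 0.1214 W  (b) Q = 0.003696 VAR  (c) S = 0.1215 VA  (d) PF = 0.9995 (lagging)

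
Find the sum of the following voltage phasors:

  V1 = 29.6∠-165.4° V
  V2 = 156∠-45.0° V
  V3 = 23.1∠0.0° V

Step 1 — Convert each phasor to rectangular form:
  V1 = 29.6·(cos(-165.4°) + j·sin(-165.4°)) = -28.64 - j7.461 V
  V2 = 156·(cos(-45.0°) + j·sin(-45.0°)) = 110.3 - j110.3 V
  V3 = 23.1·(cos(0.0°) + j·sin(0.0°)) = 23.1 V
Step 2 — Sum components: V_total = 104.8 - j117.8 V.
Step 3 — Convert to polar: |V_total| = 157.6 V, ∠V_total = -48.3°.

V_total = 157.6∠-48.3° V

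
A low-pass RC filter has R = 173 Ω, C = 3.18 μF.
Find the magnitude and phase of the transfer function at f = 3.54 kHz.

Step 1 — Angular frequency: ω = 2π·3540 = 2.224e+04 rad/s.
Step 2 — Transfer function: H(jω) = 1/(1 + jωRC).
Step 3 — Denominator: 1 + jωRC = 1 + j·2.224e+04·173·3.18e-06 = 1 + j12.24.
Step 4 — H = 0.006634 - j0.08118.
Step 5 — Magnitude: |H| = 0.08145 (-21.8 dB); phase: φ = -85.3°.

|H| = 0.08145 (-21.8 dB), φ = -85.3°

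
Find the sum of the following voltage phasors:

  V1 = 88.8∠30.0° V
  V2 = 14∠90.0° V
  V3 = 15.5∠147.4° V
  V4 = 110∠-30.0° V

Step 1 — Convert each phasor to rectangular form:
  V1 = 88.8·(cos(30.0°) + j·sin(30.0°)) = 76.9 + j44.4 V
  V2 = 14·(cos(90.0°) + j·sin(90.0°)) = 0 + j14 V
  V3 = 15.5·(cos(147.4°) + j·sin(147.4°)) = -13.06 + j8.351 V
  V4 = 110·(cos(-30.0°) + j·sin(-30.0°)) = 95.26 - j55 V
Step 2 — Sum components: V_total = 159.1 + j11.75 V.
Step 3 — Convert to polar: |V_total| = 159.5 V, ∠V_total = 4.2°.

V_total = 159.5∠4.2° V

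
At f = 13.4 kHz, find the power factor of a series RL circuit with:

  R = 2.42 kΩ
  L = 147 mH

Step 1 — Angular frequency: ω = 2π·f = 2π·1.34e+04 = 8.419e+04 rad/s.
Step 2 — Component impedances:
  R: Z = R = 2420 Ω
  L: Z = jωL = j·8.419e+04·0.147 = 0 + j1.238e+04 Ω
Step 3 — Series combination: Z_total = R + L = 2420 + j1.238e+04 Ω = 1.261e+04∠78.9° Ω.
Step 4 — Power factor: PF = cos(φ) = Re(Z)/|Z| = 2420/1.261e+04 = 0.1919.
Step 5 — Type: Im(Z) = 1.238e+04 ⇒ lagging (phase φ = 78.9°).

PF = 0.1919 (lagging, φ = 78.9°)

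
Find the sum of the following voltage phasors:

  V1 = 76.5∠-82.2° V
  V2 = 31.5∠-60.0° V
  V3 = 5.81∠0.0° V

Step 1 — Convert each phasor to rectangular form:
  V1 = 76.5·(cos(-82.2°) + j·sin(-82.2°)) = 10.38 - j75.79 V
  V2 = 31.5·(cos(-60.0°) + j·sin(-60.0°)) = 15.75 - j27.28 V
  V3 = 5.81·(cos(0.0°) + j·sin(0.0°)) = 5.81 V
Step 2 — Sum components: V_total = 31.94 - j103.1 V.
Step 3 — Convert to polar: |V_total| = 107.9 V, ∠V_total = -72.8°.

V_total = 107.9∠-72.8° V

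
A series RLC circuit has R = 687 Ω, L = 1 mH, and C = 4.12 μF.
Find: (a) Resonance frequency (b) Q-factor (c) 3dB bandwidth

Step 1 — Resonance: ω₀ = 1/√(LC) = 1/√(0.001·4.12e-06) = 1.558e+04 rad/s.
Step 2 — f₀ = ω₀/(2π) = 2480 Hz.
Step 3 — Series Q: Q = ω₀L/R = 1.558e+04·0.001/687 = 0.02268.
Step 4 — Bandwidth: Δω = ω₀/Q = 6.87e+05 rad/s; BW = Δω/(2π) = 1.093e+05 Hz.

(a) f₀ = 2480 Hz  (b) Q = 0.02268  (c) BW = 1.093e+05 Hz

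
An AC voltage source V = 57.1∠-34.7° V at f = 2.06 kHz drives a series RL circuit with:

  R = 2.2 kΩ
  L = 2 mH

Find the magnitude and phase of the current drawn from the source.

Step 1 — Angular frequency: ω = 2π·f = 2π·2060 = 1.294e+04 rad/s.
Step 2 — Component impedances:
  R: Z = R = 2200 Ω
  L: Z = jωL = j·1.294e+04·0.002 = 0 + j25.89 Ω
Step 3 — Series combination: Z_total = R + L = 2200 + j25.89 Ω = 2200∠0.7° Ω.
Step 4 — Source phasor: V = 57.1∠-34.7° V = 46.94 - j32.51 V.
Step 5 — Ohm's law: I = V / Z_total = (46.94 - j32.51) / (2200 + j25.89) = 0.02116 - j0.01502 A.
Step 6 — Convert to polar: |I| = 0.02595 A, ∠I = -35.4°.

I = 0.02595∠-35.4° A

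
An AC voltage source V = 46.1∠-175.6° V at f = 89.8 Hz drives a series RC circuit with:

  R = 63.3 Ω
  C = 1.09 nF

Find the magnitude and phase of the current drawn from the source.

Step 1 — Angular frequency: ω = 2π·f = 2π·89.8 = 564.2 rad/s.
Step 2 — Component impedances:
  R: Z = R = 63.3 Ω
  C: Z = 1/(jωC) = -j/(ω·C) = 0 - j1.626e+06 Ω
Step 3 — Series combination: Z_total = R + C = 63.3 - j1.626e+06 Ω = 1.626e+06∠-90.0° Ω.
Step 4 — Source phasor: V = 46.1∠-175.6° V = -45.96 - j3.537 V.
Step 5 — Ohm's law: I = V / Z_total = (-45.96 - j3.537) / (63.3 - j1.626e+06) = 2.174e-06 - j2.827e-05 A.
Step 6 — Convert to polar: |I| = 2.835e-05 A, ∠I = -85.6°.

I = 2.835e-05∠-85.6° A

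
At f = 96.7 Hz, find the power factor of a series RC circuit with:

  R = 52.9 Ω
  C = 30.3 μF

Step 1 — Angular frequency: ω = 2π·f = 2π·96.7 = 607.6 rad/s.
Step 2 — Component impedances:
  R: Z = R = 52.9 Ω
  C: Z = 1/(jωC) = -j/(ω·C) = 0 - j54.32 Ω
Step 3 — Series combination: Z_total = R + C = 52.9 - j54.32 Ω = 75.82∠-45.8° Ω.
Step 4 — Power factor: PF = cos(φ) = Re(Z)/|Z| = 52.9/75.82 = 0.6977.
Step 5 — Type: Im(Z) = -54.32 ⇒ leading (phase φ = -45.8°).

PF = 0.6977 (leading, φ = -45.8°)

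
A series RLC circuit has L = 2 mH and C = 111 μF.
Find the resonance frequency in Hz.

Step 1 — Resonance condition Im(Z)=0 gives ω₀ = 1/√(LC).
Step 2 — ω₀ = 1/√(0.002·0.000111) = 2122 rad/s.
Step 3 — f₀ = ω₀/(2π) = 337.8 Hz.

f₀ = 337.8 Hz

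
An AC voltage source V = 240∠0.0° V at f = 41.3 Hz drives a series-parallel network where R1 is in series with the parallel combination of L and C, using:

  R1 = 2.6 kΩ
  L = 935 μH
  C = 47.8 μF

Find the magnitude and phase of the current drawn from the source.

Step 1 — Angular frequency: ω = 2π·f = 2π·41.3 = 259.5 rad/s.
Step 2 — Component impedances:
  R1: Z = R = 2600 Ω
  L: Z = jωL = j·259.5·0.000935 = 0 + j0.2426 Ω
  C: Z = 1/(jωC) = -j/(ω·C) = 0 - j80.62 Ω
Step 3 — Parallel branch: L || C = 1/(1/L + 1/C) = 0 + j0.2434 Ω.
Step 4 — Series with R1: Z_total = R1 + (L || C) = 2600 + j0.2434 Ω = 2600∠0.0° Ω.
Step 5 — Source phasor: V = 240∠0.0° V = 240 V.
Step 6 — Ohm's law: I = V / Z_total = (240) / (2600 + j0.2434) = 0.09231 - j8.64e-06 A.
Step 7 — Convert to polar: |I| = 0.09231 A, ∠I = -0.0°.

I = 0.09231∠-0.0° A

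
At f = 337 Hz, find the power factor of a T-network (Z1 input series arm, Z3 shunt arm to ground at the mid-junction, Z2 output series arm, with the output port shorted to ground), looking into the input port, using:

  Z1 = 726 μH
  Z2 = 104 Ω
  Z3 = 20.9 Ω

Step 1 — Angular frequency: ω = 2π·f = 2π·337 = 2117 rad/s.
Step 2 — Component impedances:
  Z1: Z = jωL = j·2117·0.000726 = 0 + j1.537 Ω
  Z2: Z = R = 104 Ω
  Z3: Z = R = 20.9 Ω
Step 3 — With the output port shorted to ground, the output series arm Z2 runs from the junction to ground; the shunt arm Z3 also runs from the junction to ground. They appear in parallel: Z3 || Z2 = 17.4 Ω.
Step 4 — Series with input arm Z1: Z_in = Z1 + (Z3 || Z2) = 17.4 + j1.537 Ω = 17.47∠5.0° Ω.
Step 5 — Power factor: PF = cos(φ) = Re(Z)/|Z| = 17.4027/17.4705 = 0.9961.
Step 6 — Type: Im(Z) = 1.537 ⇒ lagging (phase φ = 5.0°).

PF = 0.9961 (lagging, φ = 5.0°)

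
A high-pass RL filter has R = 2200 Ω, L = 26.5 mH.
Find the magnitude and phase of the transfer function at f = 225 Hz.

Step 1 — Angular frequency: ω = 2π·225 = 1414 rad/s.
Step 2 — Transfer function: H(jω) = jωL/(R + jωL).
Step 3 — Numerator jωL = j·37.46; denominator R + jωL = 2200 + j37.46.
Step 4 — H = 0.0002899 + j0.01702.
Step 5 — Magnitude: |H| = 0.01703 (-35.4 dB); phase: φ = 89.0°.

|H| = 0.01703 (-35.4 dB), φ = 89.0°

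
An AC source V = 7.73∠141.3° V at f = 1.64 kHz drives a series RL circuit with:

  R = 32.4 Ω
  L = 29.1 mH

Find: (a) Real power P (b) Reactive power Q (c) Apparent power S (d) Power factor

Step 1 — Angular frequency: ω = 2π·f = 2π·1640 = 1.03e+04 rad/s.
Step 2 — Component impedances:
  R: Z = R = 32.4 Ω
  L: Z = jωL = j·1.03e+04·0.0291 = 0 + j299.9 Ω
Step 3 — Series combination: Z_total = R + L = 32.4 + j299.9 Ω = 301.6∠83.8° Ω.
Step 4 — Source phasor: V = 7.73∠141.3° V = -6.033 + j4.833 V.
Step 5 — Current: I = V / Z = 0.01378 + j0.02161 A = 0.02563∠57.5° A.
Step 6 — Complex power: S = V·I* = 0.02128 + j0.197 VA.
Step 7 — Real power: P = Re(S) = 0.02128 W.
Step 8 — Reactive power: Q = Im(S) = 0.197 VAR.
Step 9 — Apparent power: |S| = 0.1981 VA.
Step 10 — Power factor: PF = P/|S| = 0.1074 (lagging).

(a) P = 0.02128 W  (b) Q = 0.197 VAR  (c) S = 0.1981 VA  (d) PF = 0.1074 (lagging)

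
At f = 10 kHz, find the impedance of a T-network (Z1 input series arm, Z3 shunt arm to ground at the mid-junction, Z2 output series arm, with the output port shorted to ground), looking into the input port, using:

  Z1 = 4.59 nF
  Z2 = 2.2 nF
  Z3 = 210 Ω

Step 1 — Angular frequency: ω = 2π·f = 2π·1e+04 = 6.283e+04 rad/s.
Step 2 — Component impedances:
  Z1: Z = 1/(jωC) = -j/(ω·C) = 0 - j3467 Ω
  Z2: Z = 1/(jωC) = -j/(ω·C) = 0 - j7234 Ω
  Z3: Z = R = 210 Ω
Step 3 — With the output port shorted to ground, the output series arm Z2 runs from the junction to ground; the shunt arm Z3 also runs from the junction to ground. They appear in parallel: Z3 || Z2 = 209.8 - j6.091 Ω.
Step 4 — Series with input arm Z1: Z_in = Z1 + (Z3 || Z2) = 209.8 - j3474 Ω = 3480∠-86.5° Ω.

Z = 209.8 - j3474 Ω = 3480∠-86.5° Ω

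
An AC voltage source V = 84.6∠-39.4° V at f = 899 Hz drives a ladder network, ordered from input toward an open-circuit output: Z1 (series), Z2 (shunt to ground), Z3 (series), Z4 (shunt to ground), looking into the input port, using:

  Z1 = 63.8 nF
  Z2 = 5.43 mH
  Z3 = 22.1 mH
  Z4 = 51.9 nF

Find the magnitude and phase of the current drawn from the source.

Step 1 — Angular frequency: ω = 2π·f = 2π·899 = 5649 rad/s.
Step 2 — Component impedances:
  Z1: Z = 1/(jωC) = -j/(ω·C) = 0 - j2775 Ω
  Z2: Z = jωL = j·5649·0.00543 = 0 + j30.67 Ω
  Z3: Z = jωL = j·5649·0.0221 = 0 + j124.8 Ω
  Z4: Z = 1/(jωC) = -j/(ω·C) = 0 - j3411 Ω
Step 3 — Ladder network (open output): work backward from the far end, alternating series and parallel combinations. Z_in = 0 - j2744 Ω = 2744∠-90.0° Ω.
Step 4 — Source phasor: V = 84.6∠-39.4° V = 65.37 - j53.7 V.
Step 5 — Ohm's law: I = V / Z_total = (65.37 - j53.7) / (0 - j2744) = 0.01957 + j0.02383 A.
Step 6 — Convert to polar: |I| = 0.03083 A, ∠I = 50.6°.

I = 0.03083∠50.6° A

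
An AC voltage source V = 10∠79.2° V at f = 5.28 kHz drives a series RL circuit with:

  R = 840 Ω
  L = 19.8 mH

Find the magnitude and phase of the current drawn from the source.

Step 1 — Angular frequency: ω = 2π·f = 2π·5280 = 3.318e+04 rad/s.
Step 2 — Component impedances:
  R: Z = R = 840 Ω
  L: Z = jωL = j·3.318e+04·0.0198 = 0 + j656.9 Ω
Step 3 — Series combination: Z_total = R + L = 840 + j656.9 Ω = 1066∠38.0° Ω.
Step 4 — Source phasor: V = 10∠79.2° V = 1.874 + j9.823 V.
Step 5 — Ohm's law: I = V / Z_total = (1.874 + j9.823) / (840 + j656.9) = 0.007059 + j0.006174 A.
Step 6 — Convert to polar: |I| = 0.009378 A, ∠I = 41.2°.

I = 0.009378∠41.2° A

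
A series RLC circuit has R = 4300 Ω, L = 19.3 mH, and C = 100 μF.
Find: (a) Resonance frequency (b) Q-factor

Step 1 — Resonance condition Im(Z)=0 gives ω₀ = 1/√(LC).
Step 2 — ω₀ = 1/√(0.0193·0.0001) = 719.8 rad/s.
Step 3 — f₀ = ω₀/(2π) = 114.6 Hz.
Step 4 — Series Q: Q = ω₀L/R = 719.8·0.0193/4300 = 0.003231.

(a) f₀ = 114.6 Hz  (b) Q = 0.003231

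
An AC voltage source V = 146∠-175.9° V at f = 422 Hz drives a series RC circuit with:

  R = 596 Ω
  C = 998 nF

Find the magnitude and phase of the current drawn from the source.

Step 1 — Angular frequency: ω = 2π·f = 2π·422 = 2652 rad/s.
Step 2 — Component impedances:
  R: Z = R = 596 Ω
  C: Z = 1/(jωC) = -j/(ω·C) = 0 - j377.9 Ω
Step 3 — Series combination: Z_total = R + C = 596 - j377.9 Ω = 705.7∠-32.4° Ω.
Step 4 — Source phasor: V = 146∠-175.9° V = -145.6 - j10.44 V.
Step 5 — Ohm's law: I = V / Z_total = (-145.6 - j10.44) / (596 - j377.9) = -0.1664 - j0.123 A.
Step 6 — Convert to polar: |I| = 0.2069 A, ∠I = -143.5°.

I = 0.2069∠-143.5° A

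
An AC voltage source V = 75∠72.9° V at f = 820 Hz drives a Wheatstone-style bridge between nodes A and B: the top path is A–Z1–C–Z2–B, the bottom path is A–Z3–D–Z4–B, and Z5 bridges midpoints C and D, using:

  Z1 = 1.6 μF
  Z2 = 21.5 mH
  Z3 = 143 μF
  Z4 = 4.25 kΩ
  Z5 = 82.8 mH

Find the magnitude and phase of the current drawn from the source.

Step 1 — Angular frequency: ω = 2π·f = 2π·820 = 5152 rad/s.
Step 2 — Component impedances:
  Z1: Z = 1/(jωC) = -j/(ω·C) = 0 - j121.3 Ω
  Z2: Z = jωL = j·5152·0.0215 = 0 + j110.8 Ω
  Z3: Z = 1/(jωC) = -j/(ω·C) = 0 - j1.357 Ω
  Z4: Z = R = 4250 Ω
  Z5: Z = jωL = j·5152·0.0828 = 0 + j426.6 Ω
Step 3 — Bridge requires nodal analysis (the Z5 bridge couples midpoints C and D, so the two paths cannot be reduced to a simple series/parallel combination). Setting node B to ground and injecting 1 A at node A, the 3-node admittance system at A, C, D solves to V_A = Z_AB = 0.8326 - j58.94 Ω = 58.94∠-89.2° Ω.
Step 4 — Source phasor: V = 75∠72.9° V = 22.05 + j71.68 V.
Step 5 — Ohm's law: I = V / Z_total = (22.05 + j71.68) / (0.8326 - j58.94) = -1.211 + j0.3913 A.
Step 6 — Convert to polar: |I| = 1.272 A, ∠I = 162.1°.

I = 1.272∠162.1° A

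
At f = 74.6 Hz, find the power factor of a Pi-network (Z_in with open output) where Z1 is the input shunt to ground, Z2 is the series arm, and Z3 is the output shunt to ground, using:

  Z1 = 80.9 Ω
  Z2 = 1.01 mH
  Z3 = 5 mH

Step 1 — Angular frequency: ω = 2π·f = 2π·74.6 = 468.7 rad/s.
Step 2 — Component impedances:
  Z1: Z = R = 80.9 Ω
  Z2: Z = jωL = j·468.7·0.00101 = 0 + j0.4734 Ω
  Z3: Z = jωL = j·468.7·0.005 = 0 + j2.344 Ω
Step 3 — With open output, the series arm Z2 and the output shunt Z3 appear in series to ground: Z2 + Z3 = 0 + j2.817 Ω.
Step 4 — Parallel with input shunt Z1: Z_in = Z1 || (Z2 + Z3) = 0.09797 + j2.814 Ω = 2.815∠88.0° Ω.
Step 5 — Power factor: PF = cos(φ) = Re(Z)/|Z| = 0.09797/2.815 = 0.0348.
Step 6 — Type: Im(Z) = 2.814 ⇒ lagging (phase φ = 88.0°).

PF = 0.0348 (lagging, φ = 88.0°)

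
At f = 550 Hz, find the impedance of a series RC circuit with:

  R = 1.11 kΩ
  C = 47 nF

Step 1 — Angular frequency: ω = 2π·f = 2π·550 = 3456 rad/s.
Step 2 — Component impedances:
  R: Z = R = 1110 Ω
  C: Z = 1/(jωC) = -j/(ω·C) = 0 - j6157 Ω
Step 3 — Series combination: Z_total = R + C = 1110 - j6157 Ω = 6256∠-79.8° Ω.

Z = 1110 - j6157 Ω = 6256∠-79.8° Ω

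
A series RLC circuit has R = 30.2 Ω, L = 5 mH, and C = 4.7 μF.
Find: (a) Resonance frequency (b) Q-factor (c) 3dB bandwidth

Step 1 — Resonance: ω₀ = 1/√(LC) = 1/√(0.005·4.7e-06) = 6523 rad/s.
Step 2 — f₀ = ω₀/(2π) = 1038 Hz.
Step 3 — Series Q: Q = ω₀L/R = 6523·0.005/30.2 = 1.08.
Step 4 — Bandwidth: Δω = ω₀/Q = 6040 rad/s; BW = Δω/(2π) = 961.3 Hz.

(a) f₀ = 1038 Hz  (b) Q = 1.08  (c) BW = 961.3 Hz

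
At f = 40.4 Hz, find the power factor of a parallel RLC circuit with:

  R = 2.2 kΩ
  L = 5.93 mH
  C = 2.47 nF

Step 1 — Angular frequency: ω = 2π·f = 2π·40.4 = 253.8 rad/s.
Step 2 — Component impedances:
  R: Z = R = 2200 Ω
  L: Z = jωL = j·253.8·0.00593 = 0 + j1.505 Ω
  C: Z = 1/(jωC) = -j/(ω·C) = 0 - j1.595e+06 Ω
Step 3 — Parallel combination: 1/Z_total = 1/R + 1/L + 1/C; Z_total = 0.00103 + j1.505 Ω = 1.505∠90.0° Ω.
Step 4 — Power factor: PF = cos(φ) = Re(Z)/|Z| = 0.0010299/1.5053 = 0.0006842.
Step 5 — Type: Im(Z) = 1.505 ⇒ lagging (phase φ = 90.0°).

PF = 0.0006842 (lagging, φ = 90.0°)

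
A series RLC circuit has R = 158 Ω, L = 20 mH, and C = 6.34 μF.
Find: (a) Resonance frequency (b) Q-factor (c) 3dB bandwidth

Step 1 — Resonance: ω₀ = 1/√(LC) = 1/√(0.02·6.34e-06) = 2808 rad/s.
Step 2 — f₀ = ω₀/(2π) = 447 Hz.
Step 3 — Series Q: Q = ω₀L/R = 2808·0.02/158 = 0.3555.
Step 4 — Bandwidth: Δω = ω₀/Q = 7900 rad/s; BW = Δω/(2π) = 1257 Hz.

(a) f₀ = 447 Hz  (b) Q = 0.3555  (c) BW = 1257 Hz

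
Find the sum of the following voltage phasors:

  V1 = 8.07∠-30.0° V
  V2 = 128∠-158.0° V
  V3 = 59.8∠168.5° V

Step 1 — Convert each phasor to rectangular form:
  V1 = 8.07·(cos(-30.0°) + j·sin(-30.0°)) = 6.989 - j4.035 V
  V2 = 128·(cos(-158.0°) + j·sin(-158.0°)) = -118.7 - j47.95 V
  V3 = 59.8·(cos(168.5°) + j·sin(168.5°)) = -58.6 + j11.92 V
Step 2 — Sum components: V_total = -170.3 - j40.06 V.
Step 3 — Convert to polar: |V_total| = 174.9 V, ∠V_total = -166.8°.

V_total = 174.9∠-166.8° V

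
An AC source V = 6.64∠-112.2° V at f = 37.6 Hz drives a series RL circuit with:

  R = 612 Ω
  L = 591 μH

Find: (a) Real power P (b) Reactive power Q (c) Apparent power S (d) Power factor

Step 1 — Angular frequency: ω = 2π·f = 2π·37.6 = 236.2 rad/s.
Step 2 — Component impedances:
  R: Z = R = 612 Ω
  L: Z = jωL = j·236.2·0.000591 = 0 + j0.1396 Ω
Step 3 — Series combination: Z_total = R + L = 612 + j0.1396 Ω = 612∠0.0° Ω.
Step 4 — Source phasor: V = 6.64∠-112.2° V = -2.509 - j6.148 V.
Step 5 — Current: I = V / Z = -0.004102 - j0.01004 A = 0.01085∠-112.2° A.
Step 6 — Complex power: S = V·I* = 0.07204 + j1.644e-05 VA.
Step 7 — Real power: P = Re(S) = 0.07204 W.
Step 8 — Reactive power: Q = Im(S) = 1.644e-05 VAR.
Step 9 — Apparent power: |S| = 0.07204 VA.
Step 10 — Power factor: PF = P/|S| = 1 (lagging).

(a) P = 0.07204 W  (b) Q = 1.644e-05 VAR  (c) S = 0.07204 VA  (d) PF = 1 (lagging)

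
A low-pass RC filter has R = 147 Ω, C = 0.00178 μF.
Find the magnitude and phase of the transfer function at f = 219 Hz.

Step 1 — Angular frequency: ω = 2π·219 = 1376 rad/s.
Step 2 — Transfer function: H(jω) = 1/(1 + jωRC).
Step 3 — Denominator: 1 + jωRC = 1 + j·1376·147·1.78e-09 = 1 + j0.00036.
Step 4 — H = 1 - j0.00036.
Step 5 — Magnitude: |H| = 1 (-0.0 dB); phase: φ = -0.0°.

|H| = 1 (-0.0 dB), φ = -0.0°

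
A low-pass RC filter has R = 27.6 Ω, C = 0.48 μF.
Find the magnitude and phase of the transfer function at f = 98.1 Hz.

Step 1 — Angular frequency: ω = 2π·98.1 = 616.4 rad/s.
Step 2 — Transfer function: H(jω) = 1/(1 + jωRC).
Step 3 — Denominator: 1 + jωRC = 1 + j·616.4·27.6·4.8e-07 = 1 + j0.008166.
Step 4 — H = 0.9999 - j0.008165.
Step 5 — Magnitude: |H| = 1 (-0.0 dB); phase: φ = -0.5°.

|H| = 1 (-0.0 dB), φ = -0.5°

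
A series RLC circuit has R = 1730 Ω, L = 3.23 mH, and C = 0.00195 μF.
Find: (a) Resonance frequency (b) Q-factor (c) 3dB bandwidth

Step 1 — Resonance: ω₀ = 1/√(LC) = 1/√(0.00323·1.95e-09) = 3.985e+05 rad/s.
Step 2 — f₀ = ω₀/(2π) = 6.342e+04 Hz.
Step 3 — Series Q: Q = ω₀L/R = 3.985e+05·0.00323/1730 = 0.7439.
Step 4 — Bandwidth: Δω = ω₀/Q = 5.356e+05 rad/s; BW = Δω/(2π) = 8.524e+04 Hz.

(a) f₀ = 6.342e+04 Hz  (b) Q = 0.7439  (c) BW = 8.524e+04 Hz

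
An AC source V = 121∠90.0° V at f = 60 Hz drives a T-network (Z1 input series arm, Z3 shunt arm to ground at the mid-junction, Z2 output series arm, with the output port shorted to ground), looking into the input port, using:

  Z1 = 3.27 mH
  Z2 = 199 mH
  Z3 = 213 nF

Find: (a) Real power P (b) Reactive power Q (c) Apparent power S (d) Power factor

Step 1 — Angular frequency: ω = 2π·f = 2π·60 = 377 rad/s.
Step 2 — Component impedances:
  Z1: Z = jωL = j·377·0.00327 = 0 + j1.233 Ω
  Z2: Z = jωL = j·377·0.199 = 0 + j75.02 Ω
  Z3: Z = 1/(jωC) = -j/(ω·C) = 0 - j1.245e+04 Ω
Step 3 — With the output port shorted to ground, the output series arm Z2 runs from the junction to ground; the shunt arm Z3 also runs from the junction to ground. They appear in parallel: Z3 || Z2 = 0 + j75.48 Ω.
Step 4 — Series with input arm Z1: Z_in = Z1 + (Z3 || Z2) = 0 + j76.71 Ω = 76.71∠90.0° Ω.
Step 5 — Source phasor: V = 121∠90.0° V = 0 + j121 V.
Step 6 — Current: I = V / Z = 1.577 A = 1.577∠-0.0° A.
Step 7 — Complex power: S = V·I* = 0 + j190.9 VA.
Step 8 — Real power: P = Re(S) = 0 W.
Step 9 — Reactive power: Q = Im(S) = 190.9 VAR.
Step 10 — Apparent power: |S| = 190.9 VA.
Step 11 — Power factor: PF = P/|S| = 0 (lagging).

(a) P = 0 W  (b) Q = 190.9 VAR  (c) S = 190.9 VA  (d) PF = 0 (lagging)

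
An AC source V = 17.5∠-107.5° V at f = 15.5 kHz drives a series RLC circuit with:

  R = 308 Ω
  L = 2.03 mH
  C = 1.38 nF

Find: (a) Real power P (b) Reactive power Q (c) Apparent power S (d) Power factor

Step 1 — Angular frequency: ω = 2π·f = 2π·1.55e+04 = 9.739e+04 rad/s.
Step 2 — Component impedances:
  R: Z = R = 308 Ω
  L: Z = jωL = j·9.739e+04·0.00203 = 0 + j197.7 Ω
  C: Z = 1/(jωC) = -j/(ω·C) = 0 - j7441 Ω
Step 3 — Series combination: Z_total = R + L + C = 308 - j7243 Ω = 7249∠-87.6° Ω.
Step 4 — Source phasor: V = 17.5∠-107.5° V = -5.262 - j16.69 V.
Step 5 — Current: I = V / Z = 0.002269 - j0.0008231 A = 0.002414∠-19.9° A.
Step 6 — Complex power: S = V·I* = 0.001795 - j0.04221 VA.
Step 7 — Real power: P = Re(S) = 0.001795 W.
Step 8 — Reactive power: Q = Im(S) = -0.04221 VAR.
Step 9 — Apparent power: |S| = 0.04224 VA.
Step 10 — Power factor: PF = P/|S| = 0.04249 (leading).

(a) P = 0.001795 W  (b) Q = -0.04221 VAR  (c) S = 0.04224 VA  (d) PF = 0.04249 (leading)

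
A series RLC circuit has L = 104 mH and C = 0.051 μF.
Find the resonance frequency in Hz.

Step 1 — Resonance condition Im(Z)=0 gives ω₀ = 1/√(LC).
Step 2 — ω₀ = 1/√(0.104·5.1e-08) = 1.373e+04 rad/s.
Step 3 — f₀ = ω₀/(2π) = 2185 Hz.

f₀ = 2185 Hz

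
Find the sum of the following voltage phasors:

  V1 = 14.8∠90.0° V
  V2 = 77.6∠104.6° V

Step 1 — Convert each phasor to rectangular form:
  V1 = 14.8·(cos(90.0°) + j·sin(90.0°)) = 0 + j14.8 V
  V2 = 77.6·(cos(104.6°) + j·sin(104.6°)) = -19.56 + j75.09 V
Step 2 — Sum components: V_total = -19.56 + j89.89 V.
Step 3 — Convert to polar: |V_total| = 92 V, ∠V_total = 102.3°.

V_total = 92∠102.3° V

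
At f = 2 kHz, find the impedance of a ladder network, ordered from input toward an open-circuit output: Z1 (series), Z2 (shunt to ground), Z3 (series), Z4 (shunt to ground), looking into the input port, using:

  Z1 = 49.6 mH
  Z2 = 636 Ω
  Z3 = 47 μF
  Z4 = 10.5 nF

Step 1 — Angular frequency: ω = 2π·f = 2π·2000 = 1.257e+04 rad/s.
Step 2 — Component impedances:
  Z1: Z = jωL = j·1.257e+04·0.0496 = 0 + j623.3 Ω
  Z2: Z = R = 636 Ω
  Z3: Z = 1/(jωC) = -j/(ω·C) = 0 - j1.693 Ω
  Z4: Z = 1/(jωC) = -j/(ω·C) = 0 - j7579 Ω
Step 3 — Ladder network (open output): work backward from the far end, alternating series and parallel combinations. Z_in = 631.6 + j570.3 Ω = 850.9∠42.1° Ω.

Z = 631.6 + j570.3 Ω = 850.9∠42.1° Ω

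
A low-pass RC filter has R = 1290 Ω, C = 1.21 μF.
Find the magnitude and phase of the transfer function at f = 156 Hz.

Step 1 — Angular frequency: ω = 2π·156 = 980.2 rad/s.
Step 2 — Transfer function: H(jω) = 1/(1 + jωRC).
Step 3 — Denominator: 1 + jωRC = 1 + j·980.2·1290·1.21e-06 = 1 + j1.53.
Step 4 — H = 0.2993 - j0.458.
Step 5 — Magnitude: |H| = 0.5471 (-5.2 dB); phase: φ = -56.8°.

|H| = 0.5471 (-5.2 dB), φ = -56.8°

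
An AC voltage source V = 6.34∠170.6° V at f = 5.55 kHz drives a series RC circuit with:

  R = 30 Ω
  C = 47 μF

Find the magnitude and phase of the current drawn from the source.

Step 1 — Angular frequency: ω = 2π·f = 2π·5550 = 3.487e+04 rad/s.
Step 2 — Component impedances:
  R: Z = R = 30 Ω
  C: Z = 1/(jωC) = -j/(ω·C) = 0 - j0.6101 Ω
Step 3 — Series combination: Z_total = R + C = 30 - j0.6101 Ω = 30.01∠-1.2° Ω.
Step 4 — Source phasor: V = 6.34∠170.6° V = -6.255 + j1.035 V.
Step 5 — Ohm's law: I = V / Z_total = (-6.255 + j1.035) / (30 - j0.6101) = -0.2091 + j0.03026 A.
Step 6 — Convert to polar: |I| = 0.2113 A, ∠I = 171.8°.

I = 0.2113∠171.8° A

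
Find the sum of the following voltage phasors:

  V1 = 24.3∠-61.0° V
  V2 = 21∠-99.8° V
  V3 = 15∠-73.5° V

Step 1 — Convert each phasor to rectangular form:
  V1 = 24.3·(cos(-61.0°) + j·sin(-61.0°)) = 11.78 - j21.25 V
  V2 = 21·(cos(-99.8°) + j·sin(-99.8°)) = -3.574 - j20.69 V
  V3 = 15·(cos(-73.5°) + j·sin(-73.5°)) = 4.26 - j14.38 V
Step 2 — Sum components: V_total = 12.47 - j56.33 V.
Step 3 — Convert to polar: |V_total| = 57.69 V, ∠V_total = -77.5°.

V_total = 57.69∠-77.5° V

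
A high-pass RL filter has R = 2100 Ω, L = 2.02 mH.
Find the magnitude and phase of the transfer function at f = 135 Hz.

Step 1 — Angular frequency: ω = 2π·135 = 848.2 rad/s.
Step 2 — Transfer function: H(jω) = jωL/(R + jωL).
Step 3 — Numerator jωL = j·1.713; denominator R + jωL = 2100 + j1.713.
Step 4 — H = 6.657e-07 + j0.0008159.
Step 5 — Magnitude: |H| = 0.0008159 (-61.8 dB); phase: φ = 90.0°.

|H| = 0.0008159 (-61.8 dB), φ = 90.0°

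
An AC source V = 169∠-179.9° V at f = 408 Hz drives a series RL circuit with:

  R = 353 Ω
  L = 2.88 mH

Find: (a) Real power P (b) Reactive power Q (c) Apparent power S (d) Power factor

Step 1 — Angular frequency: ω = 2π·f = 2π·408 = 2564 rad/s.
Step 2 — Component impedances:
  R: Z = R = 353 Ω
  L: Z = jωL = j·2564·0.00288 = 0 + j7.383 Ω
Step 3 — Series combination: Z_total = R + L = 353 + j7.383 Ω = 353.1∠1.2° Ω.
Step 4 — Source phasor: V = 169∠-179.9° V = -169 - j0.295 V.
Step 5 — Current: I = V / Z = -0.4786 + j0.009174 A = 0.4786∠178.9° A.
Step 6 — Complex power: S = V·I* = 80.87 + j1.691 VA.
Step 7 — Real power: P = Re(S) = 80.87 W.
Step 8 — Reactive power: Q = Im(S) = 1.691 VAR.
Step 9 — Apparent power: |S| = 80.89 VA.
Step 10 — Power factor: PF = P/|S| = 0.9998 (lagging).

(a) P = 80.87 W  (b) Q = 1.691 VAR  (c) S = 80.89 VA  (d) PF = 0.9998 (lagging)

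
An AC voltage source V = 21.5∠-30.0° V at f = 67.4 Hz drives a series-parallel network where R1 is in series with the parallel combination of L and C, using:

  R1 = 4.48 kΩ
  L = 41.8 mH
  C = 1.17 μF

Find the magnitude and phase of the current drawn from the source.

Step 1 — Angular frequency: ω = 2π·f = 2π·67.4 = 423.5 rad/s.
Step 2 — Component impedances:
  R1: Z = R = 4480 Ω
  L: Z = jωL = j·423.5·0.0418 = 0 + j17.7 Ω
  C: Z = 1/(jωC) = -j/(ω·C) = 0 - j2018 Ω
Step 3 — Parallel branch: L || C = 1/(1/L + 1/C) = 0 + j17.86 Ω.
Step 4 — Series with R1: Z_total = R1 + (L || C) = 4480 + j17.86 Ω = 4480∠0.2° Ω.
Step 5 — Source phasor: V = 21.5∠-30.0° V = 18.62 - j10.75 V.
Step 6 — Ohm's law: I = V / Z_total = (18.62 - j10.75) / (4480 + j17.86) = 0.004147 - j0.002416 A.
Step 7 — Convert to polar: |I| = 0.004799 A, ∠I = -30.2°.

I = 0.004799∠-30.2° A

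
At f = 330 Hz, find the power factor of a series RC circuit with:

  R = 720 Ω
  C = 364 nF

Step 1 — Angular frequency: ω = 2π·f = 2π·330 = 2073 rad/s.
Step 2 — Component impedances:
  R: Z = R = 720 Ω
  C: Z = 1/(jωC) = -j/(ω·C) = 0 - j1325 Ω
Step 3 — Series combination: Z_total = R + C = 720 - j1325 Ω = 1508∠-61.5° Ω.
Step 4 — Power factor: PF = cos(φ) = Re(Z)/|Z| = 720/1508 = 0.4775.
Step 5 — Type: Im(Z) = -1325 ⇒ leading (phase φ = -61.5°).

PF = 0.4775 (leading, φ = -61.5°)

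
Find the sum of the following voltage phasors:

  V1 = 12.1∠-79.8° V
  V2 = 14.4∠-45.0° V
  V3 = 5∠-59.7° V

Step 1 — Convert each phasor to rectangular form:
  V1 = 12.1·(cos(-79.8°) + j·sin(-79.8°)) = 2.143 - j11.91 V
  V2 = 14.4·(cos(-45.0°) + j·sin(-45.0°)) = 10.18 - j10.18 V
  V3 = 5·(cos(-59.7°) + j·sin(-59.7°)) = 2.523 - j4.317 V
Step 2 — Sum components: V_total = 14.85 - j26.41 V.
Step 3 — Convert to polar: |V_total| = 30.3 V, ∠V_total = -60.7°.

V_total = 30.3∠-60.7° V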